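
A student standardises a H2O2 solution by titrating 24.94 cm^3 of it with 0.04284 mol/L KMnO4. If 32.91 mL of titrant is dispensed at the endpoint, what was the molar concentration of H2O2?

0.141 M

n(KMnO4) = 0.04284 x 0.03291 = 0.001410 mol.
From the balanced equation, 2 mol KMnO4 reacts with 5 mol H2O2, so n(H2O2) = 0.001410 x 5/2 = 0.003525 mol.
[H2O2] = 0.003525 / 0.02494 L = 0.141 M.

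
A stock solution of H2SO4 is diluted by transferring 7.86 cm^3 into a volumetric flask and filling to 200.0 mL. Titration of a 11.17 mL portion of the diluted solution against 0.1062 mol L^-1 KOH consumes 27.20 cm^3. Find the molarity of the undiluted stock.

n(KOH) = 0.1062 x 0.02720 = 0.002889 mol.
n(H2SO4) in the aliquot = 0.002889 x 1/2 = 0.001444 mol.
[diluted H2SO4] = 0.001444 / 0.01117 = 0.1293 M.
Dilution factor = 200.0/7.860 = 25.45, so [stock] = 0.1293 x 25.45 = 3.29 M.

3.29 M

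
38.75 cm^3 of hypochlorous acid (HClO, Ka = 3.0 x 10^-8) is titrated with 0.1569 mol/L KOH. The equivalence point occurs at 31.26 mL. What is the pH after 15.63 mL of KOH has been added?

7.52

15.63 mL is exactly half the equivalence volume (31.26/2), i.e. the half-equivalence point.
There, n(HA) = n(A^-), so pH = pKa = -log(3.0 x 10^-8) = 7.52.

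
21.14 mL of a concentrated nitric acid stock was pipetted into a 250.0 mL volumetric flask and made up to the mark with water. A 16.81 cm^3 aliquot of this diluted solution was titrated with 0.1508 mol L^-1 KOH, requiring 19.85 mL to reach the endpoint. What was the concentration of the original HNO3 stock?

2.11 M

n(KOH) = 0.1508 x 0.01985 = 0.002993 mol.
n(HNO3) in the aliquot = 0.002993 mol.
[diluted HNO3] = 0.002993 / 0.01681 = 0.1781 M.
Dilution factor = 250.0/21.14 = 11.83, so [stock] = 0.1781 x 11.83 = 2.11 M.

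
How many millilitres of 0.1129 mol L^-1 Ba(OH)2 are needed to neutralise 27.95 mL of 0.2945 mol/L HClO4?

n(HClO4) = 0.2945 mol/L x 0.02795 L = 0.008231 mol.
The neutralisation is 2 HClO4 : 1 Ba(OH)2, so n(Ba(OH)2) = 0.008231 x 1/2 = 0.004116 mol.
V(Ba(OH)2) = 0.004116 / 0.1129 = 0.03645 L = 36.5 mL.

36.5 mL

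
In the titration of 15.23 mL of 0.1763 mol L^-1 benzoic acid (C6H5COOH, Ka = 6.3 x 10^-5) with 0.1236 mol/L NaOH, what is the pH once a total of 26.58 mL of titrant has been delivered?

n(acid) = 0.1763 x 0.01523 = 0.002685 mol; n(NaOH) added = 0.1236 x 0.02658 = 0.003285 mol.
Base is in excess by 0.003285 - 0.002685 = 0.0006002 mol in a total volume of 0.04181 L.
[OH^-] = 0.0006002/0.04181 = 0.01436 M, so pOH = 1.84 and pH = 14.00 - 1.84 = 12.16.

12.16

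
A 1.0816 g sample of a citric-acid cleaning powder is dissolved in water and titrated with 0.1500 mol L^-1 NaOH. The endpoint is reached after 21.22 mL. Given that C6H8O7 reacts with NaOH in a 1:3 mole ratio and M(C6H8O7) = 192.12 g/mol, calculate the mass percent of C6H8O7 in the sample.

18.8%

n(NaOH) = 0.1500 x 0.02122 = 0.003183 mol.
n(C6H8O7) = 0.003183 / 3 = 0.001061 mol.
mass of C6H8O7 = 0.001061 x 192.12 = 0.2038 g.
% purity = 0.2038 / 1.0816 x 100 = 18.8%.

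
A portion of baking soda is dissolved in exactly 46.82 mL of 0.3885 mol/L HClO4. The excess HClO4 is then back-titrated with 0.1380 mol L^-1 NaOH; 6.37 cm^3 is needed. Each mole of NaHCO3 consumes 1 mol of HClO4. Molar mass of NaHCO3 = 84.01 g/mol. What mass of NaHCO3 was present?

1.45 g

Total n(HClO4) added = 0.3885 x 0.04682 = 0.01819 mol.
n(NaOH) used = 0.1380 x 0.006370 = 0.0008791 mol, which equals the excess n(HClO4).
So n(HClO4) consumed by the sample = 0.01819 - 0.0008791 = 0.01731 mol.
n(NaHCO3) = 0.01731 / 1 = 0.01731 mol.
mass = 0.01731 mol x 84.01 g/mol = 1.45 g.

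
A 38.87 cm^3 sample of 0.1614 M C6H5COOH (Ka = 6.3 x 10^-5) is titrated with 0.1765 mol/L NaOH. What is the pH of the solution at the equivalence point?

8.56

n(C6H5COOH) = 0.1614 x 0.03887 = 0.006274 mol; V(NaOH) at equivalence = 0.006274/0.1765 = 0.03554 L.
At equivalence all the acid is converted to C6H5COO-; total volume = 0.03887 + 0.03554 = 0.07441 L, so [C6H5COO-] = 0.006274/0.07441 = 0.08431 M.
Kb = Kw/Ka = 1.0e-14 / 6.3 x 10^-5 = 1.59e-10.
[OH^-] = sqrt(Kb x [C6H5COO-]) = sqrt(1.59e-10 x 0.08431) = 3.66e-6 M.
pOH = 5.44, so pH = 14.00 - 5.44 = 8.56.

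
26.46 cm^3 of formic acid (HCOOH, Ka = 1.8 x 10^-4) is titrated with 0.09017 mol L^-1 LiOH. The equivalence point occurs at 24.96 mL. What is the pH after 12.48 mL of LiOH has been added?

12.48 mL is exactly half the equivalence volume (24.96/2), i.e. the half-equivalence point.
There, n(HA) = n(A^-), so pH = pKa = -log(1.8 x 10^-4) = 3.74.

3.74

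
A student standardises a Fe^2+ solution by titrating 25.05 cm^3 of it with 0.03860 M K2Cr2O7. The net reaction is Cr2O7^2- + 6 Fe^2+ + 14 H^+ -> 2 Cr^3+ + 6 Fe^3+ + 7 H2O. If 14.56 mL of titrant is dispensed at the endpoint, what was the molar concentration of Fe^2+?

n(K2Cr2O7) = 0.03860 x 0.01456 = 0.0005620 mol.
From the balanced equation, 1 mol K2Cr2O7 reacts with 6 mol Fe^2+, so n(Fe^2+) = 0.0005620 x 6/1 = 0.003372 mol.
[Fe^2+] = 0.003372 / 0.02505 L = 0.135 M.

0.135 M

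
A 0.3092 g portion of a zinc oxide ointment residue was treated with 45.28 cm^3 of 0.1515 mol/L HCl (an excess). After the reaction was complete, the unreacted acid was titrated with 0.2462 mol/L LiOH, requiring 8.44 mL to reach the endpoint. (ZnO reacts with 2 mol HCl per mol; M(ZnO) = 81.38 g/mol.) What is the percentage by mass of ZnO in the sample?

Total n(HCl) added = 0.1515 x 0.04528 = 0.006860 mol.
n(LiOH) used = 0.2462 x 0.008440 = 0.002078 mol, which equals the excess n(HCl).
So n(HCl) consumed by the sample = 0.006860 - 0.002078 = 0.004782 mol.
n(ZnO) = 0.004782 / 2 = 0.002391 mol.
mass ZnO = 0.002391 x 81.38 = 0.1946 g, so %ZnO = 0.1946/0.3092 x 100 = 62.9%.

62.9%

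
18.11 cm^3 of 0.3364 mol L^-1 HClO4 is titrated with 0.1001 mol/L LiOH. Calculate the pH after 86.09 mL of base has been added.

12.38

n(acid) = 0.3364 x 0.01811 = 0.006092 mol; n(LiOH) added = 0.1001 x 0.08609 = 0.008618 mol.
Base is in excess by 0.008618 - 0.006092 = 0.002525 mol in a total volume of 0.1042 L.
[OH^-] = 0.002525/0.1042 = 0.02424 M, so pOH = 1.62 and pH = 14.00 - 1.62 = 12.38.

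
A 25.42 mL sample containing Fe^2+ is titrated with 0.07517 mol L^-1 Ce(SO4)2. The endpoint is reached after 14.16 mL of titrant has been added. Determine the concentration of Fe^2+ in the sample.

n(Ce(SO4)2) = 0.07517 x 0.01416 = 0.001064 mol.
From the balanced equation, 1 mol Ce(SO4)2 reacts with 1 mol Fe^2+, so n(Fe^2+) = 0.001064 x 1/1 = 0.001064 mol.
[Fe^2+] = 0.001064 / 0.02542 L = 0.0419 M.

0.0419 M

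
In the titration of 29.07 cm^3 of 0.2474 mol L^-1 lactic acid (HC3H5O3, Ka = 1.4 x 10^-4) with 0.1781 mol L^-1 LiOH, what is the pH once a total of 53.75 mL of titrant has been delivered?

12.46

n(acid) = 0.2474 x 0.02907 = 0.007192 mol; n(LiOH) added = 0.1781 x 0.05375 = 0.009573 mol.
Base is in excess by 0.009573 - 0.007192 = 0.002381 mol in a total volume of 0.08282 L.
[OH^-] = 0.002381/0.08282 = 0.02875 M, so pOH = 1.54 and pH = 14.00 - 1.54 = 12.46.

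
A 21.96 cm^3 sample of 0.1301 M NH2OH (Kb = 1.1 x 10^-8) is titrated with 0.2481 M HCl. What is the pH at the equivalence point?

3.56

n(NH2OH) = 0.1301 x 0.02196 = 0.002857 mol; V(HCl) at equivalence = 0.002857/0.2481 = 0.01152 L.
At equivalence the base is fully converted to NH3OH+; total volume = 0.03348 L, so [NH3OH+] = 0.002857/0.03348 = 0.08535 M.
Ka(NH3OH+) = Kw/Kb = 1.0e-14 / 1.1 x 10^-8 = 9.09e-7.
[H^+] = sqrt(Ka x [NH3OH+]) = sqrt(9.09e-7 x 0.08535) = 0.000279 M.
pH = -log(0.000279) = 3.56.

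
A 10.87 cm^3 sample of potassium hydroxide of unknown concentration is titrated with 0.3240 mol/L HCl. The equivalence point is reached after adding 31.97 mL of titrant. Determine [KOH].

n(HCl) delivered = 0.3240 x 0.03197 = 0.01036 mol.
For a 1:1 reaction, n(KOH) = 0.01036 mol.
[KOH] = 0.01036 mol / 0.01087 L = 0.953 M.

0.953 M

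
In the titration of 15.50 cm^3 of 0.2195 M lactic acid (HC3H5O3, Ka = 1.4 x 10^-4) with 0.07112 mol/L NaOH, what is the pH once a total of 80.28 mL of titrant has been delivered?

12.38

n(acid) = 0.2195 x 0.01550 = 0.003402 mol; n(NaOH) added = 0.07112 x 0.08028 = 0.005710 mol.
Base is in excess by 0.005710 - 0.003402 = 0.002307 mol in a total volume of 0.09578 L.
[OH^-] = 0.002307/0.09578 = 0.02409 M, so pOH = 1.62 and pH = 14.00 - 1.62 = 12.38.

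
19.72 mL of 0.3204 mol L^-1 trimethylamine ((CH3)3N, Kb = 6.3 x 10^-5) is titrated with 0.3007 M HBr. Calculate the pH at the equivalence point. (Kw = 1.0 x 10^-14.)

n((CH3)3N) = 0.3204 x 0.01972 = 0.006318 mol; V(HBr) at equivalence = 0.006318/0.3007 = 0.02101 L.
At equivalence the base is fully converted to (CH3)3NH+; total volume = 0.04073 L, so [(CH3)3NH+] = 0.006318/0.04073 = 0.1551 M.
Ka((CH3)3NH+) = Kw/Kb = 1.0e-14 / 6.3 x 10^-5 = 1.59e-10.
[H^+] = sqrt(Ka x [(CH3)3NH+]) = sqrt(1.59e-10 x 0.1551) = 4.96e-6 M.
pH = -log(4.96e-6) = 5.30.

5.30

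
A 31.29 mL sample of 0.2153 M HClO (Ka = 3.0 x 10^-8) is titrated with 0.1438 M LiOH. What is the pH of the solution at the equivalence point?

10.23

n(HClO) = 0.2153 x 0.03129 = 0.006737 mol; V(LiOH) at equivalence = 0.006737/0.1438 = 0.04685 L.
At equivalence all the acid is converted to ClO-; total volume = 0.03129 + 0.04685 = 0.07814 L, so [ClO-] = 0.006737/0.07814 = 0.08622 M.
Kb = Kw/Ka = 1.0e-14 / 3.0 x 10^-8 = 3.33e-7.
[OH^-] = sqrt(Kb x [ClO-]) = sqrt(3.33e-7 x 0.08622) = 0.000170 M.
pOH = 3.77, so pH = 14.00 - 3.77 = 10.23.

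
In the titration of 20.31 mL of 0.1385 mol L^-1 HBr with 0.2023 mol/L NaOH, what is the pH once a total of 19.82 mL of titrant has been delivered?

n(acid) = 0.1385 x 0.02031 = 0.002813 mol; n(NaOH) added = 0.2023 x 0.01982 = 0.004010 mol.
Base is in excess by 0.004010 - 0.002813 = 0.001197 mol in a total volume of 0.04013 L.
[OH^-] = 0.001197/0.04013 = 0.02982 M, so pOH = 1.53 and pH = 14.00 - 1.53 = 12.47.

12.47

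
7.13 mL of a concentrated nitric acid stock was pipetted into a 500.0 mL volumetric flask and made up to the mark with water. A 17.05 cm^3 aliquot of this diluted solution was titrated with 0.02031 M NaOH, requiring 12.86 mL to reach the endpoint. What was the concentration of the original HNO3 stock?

n(NaOH) = 0.02031 x 0.01286 = 0.0002612 mol.
n(HNO3) in the aliquot = 0.0002612 mol.
[diluted HNO3] = 0.0002612 / 0.01705 = 0.01532 M.
Dilution factor = 500.0/7.130 = 70.13, so [stock] = 0.01532 x 70.13 = 1.07 M.

1.07 M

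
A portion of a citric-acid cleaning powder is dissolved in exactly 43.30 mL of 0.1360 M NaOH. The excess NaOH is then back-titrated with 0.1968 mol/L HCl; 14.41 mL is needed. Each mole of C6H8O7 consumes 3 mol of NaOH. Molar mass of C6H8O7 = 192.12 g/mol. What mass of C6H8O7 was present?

0.196 g

Total n(NaOH) added = 0.1360 x 0.04330 = 0.005889 mol.
n(HCl) used = 0.1968 x 0.01441 = 0.002836 mol, which equals the excess n(NaOH).
So n(NaOH) consumed by the sample = 0.005889 - 0.002836 = 0.003053 mol.
n(C6H8O7) = 0.003053 / 3 = 0.001018 mol.
mass = 0.001018 mol x 192.12 g/mol = 0.196 g.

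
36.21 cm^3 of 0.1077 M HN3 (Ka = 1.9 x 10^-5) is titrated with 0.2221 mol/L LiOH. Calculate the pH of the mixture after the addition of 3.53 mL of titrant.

Initial n(HN3) = 0.1077 x 0.03621 = 0.003900 mol.
n(LiOH) added = 0.2221 x 0.003530 = 0.0007840 mol, converting that many moles of HN3 to N3-.
Remaining n(HN3) = 0.003116 mol; n(N3-) = 0.0007840 mol.
By Henderson-Hasselbalch, pH = pKa + log([A^-]/[HA]) = 4.72 + log(0.0007840/0.003116) = 4.72 + (-0.60) = 4.12.

4.12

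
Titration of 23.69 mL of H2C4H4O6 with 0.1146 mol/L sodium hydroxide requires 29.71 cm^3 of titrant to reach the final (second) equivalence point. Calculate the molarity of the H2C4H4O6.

n(NaOH) = 0.1146 x 0.02971 = 0.003405 mol.
At the final (second) equivalence point, 2 mol OH^- react per mol H2C4H4O6, so n(H2C4H4O6) = 0.003405 / 2 = 0.001702 mol.
[H2C4H4O6] = 0.001702 / 0.02369 L = 0.0719 M.

0.0719 M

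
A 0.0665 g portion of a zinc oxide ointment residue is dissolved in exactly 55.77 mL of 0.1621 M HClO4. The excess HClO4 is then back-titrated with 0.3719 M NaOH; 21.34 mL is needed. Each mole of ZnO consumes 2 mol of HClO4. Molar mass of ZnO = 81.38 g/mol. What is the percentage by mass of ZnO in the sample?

67.5%

Total n(HClO4) added = 0.1621 x 0.05577 = 0.009040 mol.
n(NaOH) used = 0.3719 x 0.02134 = 0.007936 mol, which equals the excess n(HClO4).
So n(HClO4) consumed by the sample = 0.009040 - 0.007936 = 0.001104 mol.
n(ZnO) = 0.001104 / 2 = 0.0005520 mol.
mass ZnO = 0.0005520 x 81.38 = 0.04492 g, so %ZnO = 0.04492/0.0665 x 100 = 67.5%.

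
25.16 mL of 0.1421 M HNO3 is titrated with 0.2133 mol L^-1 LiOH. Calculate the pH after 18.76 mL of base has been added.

n(acid) = 0.1421 x 0.02516 = 0.003575 mol; n(LiOH) added = 0.2133 x 0.01876 = 0.004002 mol.
Base is in excess by 0.004002 - 0.003575 = 0.0004263 mol in a total volume of 0.04392 L.
[OH^-] = 0.0004263/0.04392 = 0.009706 M, so pOH = 2.01 and pH = 14.00 - 2.01 = 11.99.

11.99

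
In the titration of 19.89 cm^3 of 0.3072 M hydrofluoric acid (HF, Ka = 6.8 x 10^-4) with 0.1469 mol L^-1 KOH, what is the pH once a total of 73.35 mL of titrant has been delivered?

n(acid) = 0.3072 x 0.01989 = 0.006110 mol; n(KOH) added = 0.1469 x 0.07335 = 0.01078 mol.
Base is in excess by 0.01078 - 0.006110 = 0.004665 mol in a total volume of 0.09324 L.
[OH^-] = 0.004665/0.09324 = 0.05003 M, so pOH = 1.30 and pH = 14.00 - 1.30 = 12.70.

12.70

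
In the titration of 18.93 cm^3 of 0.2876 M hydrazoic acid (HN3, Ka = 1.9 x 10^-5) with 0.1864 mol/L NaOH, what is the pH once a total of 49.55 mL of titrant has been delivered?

n(acid) = 0.2876 x 0.01893 = 0.005444 mol; n(NaOH) added = 0.1864 x 0.04955 = 0.009236 mol.
Base is in excess by 0.009236 - 0.005444 = 0.003792 mol in a total volume of 0.06848 L.
[OH^-] = 0.003792/0.06848 = 0.05537 M, so pOH = 1.26 and pH = 14.00 - 1.26 = 12.74.

12.74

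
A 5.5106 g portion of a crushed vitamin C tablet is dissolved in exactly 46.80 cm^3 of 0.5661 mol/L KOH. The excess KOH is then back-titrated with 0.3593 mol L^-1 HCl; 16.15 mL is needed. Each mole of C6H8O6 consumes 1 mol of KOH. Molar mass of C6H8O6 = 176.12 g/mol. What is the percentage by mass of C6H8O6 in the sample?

66.1%

Total n(KOH) added = 0.5661 x 0.04680 = 0.02649 mol.
n(HCl) used = 0.3593 x 0.01615 = 0.005803 mol, which equals the excess n(KOH).
So n(KOH) consumed by the sample = 0.02649 - 0.005803 = 0.02069 mol.
n(C6H8O6) = 0.02069 / 1 = 0.02069 mol.
mass C6H8O6 = 0.02069 x 176.12 = 3.644 g, so %C6H8O6 = 3.644/5.5106 x 100 = 66.1%.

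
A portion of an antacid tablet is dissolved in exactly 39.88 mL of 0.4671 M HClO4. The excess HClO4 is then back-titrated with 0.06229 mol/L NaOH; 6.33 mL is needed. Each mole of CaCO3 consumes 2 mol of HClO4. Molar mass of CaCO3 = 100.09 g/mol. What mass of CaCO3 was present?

0.913 g

Total n(HClO4) added = 0.4671 x 0.03988 = 0.01863 mol.
n(NaOH) used = 0.06229 x 0.006330 = 0.0003943 mol, which equals the excess n(HClO4).
So n(HClO4) consumed by the sample = 0.01863 - 0.0003943 = 0.01823 mol.
n(CaCO3) = 0.01823 / 2 = 0.009117 mol.
mass = 0.009117 mol x 100.09 g/mol = 0.913 g.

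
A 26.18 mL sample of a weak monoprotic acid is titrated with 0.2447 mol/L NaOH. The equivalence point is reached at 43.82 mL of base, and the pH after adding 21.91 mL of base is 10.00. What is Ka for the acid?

1.0 x 10^-10

21.91 mL is half of the equivalence volume, so this is the half-equivalence point where [HA] = [A^-].
At half-equivalence pH = pKa, so pKa = 10.00.
Ka = 10^(-10.00) = 1.0 x 10^-10.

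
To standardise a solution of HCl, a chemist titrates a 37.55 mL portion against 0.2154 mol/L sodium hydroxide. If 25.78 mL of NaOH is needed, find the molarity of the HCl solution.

0.148 M

n(NaOH) delivered = 0.2154 x 0.02578 = 0.005553 mol.
For a 1:1 reaction, n(HCl) = 0.005553 mol.
[HCl] = 0.005553 mol / 0.03755 L = 0.148 M.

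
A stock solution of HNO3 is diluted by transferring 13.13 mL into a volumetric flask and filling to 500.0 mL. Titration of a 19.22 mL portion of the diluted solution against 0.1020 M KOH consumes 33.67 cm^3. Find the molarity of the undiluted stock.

6.80 M

n(KOH) = 0.1020 x 0.03367 = 0.003434 mol.
n(HNO3) in the aliquot = 0.003434 mol.
[diluted HNO3] = 0.003434 / 0.01922 = 0.1787 M.
Dilution factor = 500.0/13.13 = 38.08, so [stock] = 0.1787 x 38.08 = 6.80 M.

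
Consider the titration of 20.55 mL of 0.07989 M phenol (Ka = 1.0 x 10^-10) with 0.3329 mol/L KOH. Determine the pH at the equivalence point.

11.40

n(C6H5OH) = 0.07989 x 0.02055 = 0.001642 mol; V(KOH) at equivalence = 0.001642/0.3329 = 0.004932 L.
At equivalence all the acid is converted to C6H5O-; total volume = 0.02055 + 0.004932 = 0.02548 L, so [C6H5O-] = 0.001642/0.02548 = 0.06443 M.
Kb = Kw/Ka = 1.0e-14 / 1.0 x 10^-10 = 0.000100.
[OH^-] = sqrt(Kb x [C6H5O-]) = sqrt(0.000100 x 0.06443) = 0.00254 M.
pOH = 2.60, so pH = 14.00 - 2.60 = 11.40.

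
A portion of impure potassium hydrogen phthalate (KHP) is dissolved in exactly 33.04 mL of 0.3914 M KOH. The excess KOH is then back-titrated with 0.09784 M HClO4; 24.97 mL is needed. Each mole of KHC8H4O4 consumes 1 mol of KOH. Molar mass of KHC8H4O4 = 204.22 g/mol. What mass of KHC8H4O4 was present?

2.14 g

Total n(KOH) added = 0.3914 x 0.03304 = 0.01293 mol.
n(HClO4) used = 0.09784 x 0.02497 = 0.002443 mol, which equals the excess n(KOH).
So n(KOH) consumed by the sample = 0.01293 - 0.002443 = 0.01049 mol.
n(KHC8H4O4) = 0.01049 / 1 = 0.01049 mol.
mass = 0.01049 mol x 204.22 g/mol = 2.14 g.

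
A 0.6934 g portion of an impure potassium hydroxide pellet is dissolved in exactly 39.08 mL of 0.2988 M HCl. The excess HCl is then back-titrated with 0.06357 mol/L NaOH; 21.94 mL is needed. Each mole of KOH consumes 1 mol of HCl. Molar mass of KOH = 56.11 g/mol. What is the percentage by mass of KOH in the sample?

83.2%

Total n(HCl) added = 0.2988 x 0.03908 = 0.01168 mol.
n(NaOH) used = 0.06357 x 0.02194 = 0.001395 mol, which equals the excess n(HCl).
So n(HCl) consumed by the sample = 0.01168 - 0.001395 = 0.01028 mol.
n(KOH) = 0.01028 / 1 = 0.01028 mol.
mass KOH = 0.01028 x 56.11 = 0.5769 g, so %KOH = 0.5769/0.6934 x 100 = 83.2%.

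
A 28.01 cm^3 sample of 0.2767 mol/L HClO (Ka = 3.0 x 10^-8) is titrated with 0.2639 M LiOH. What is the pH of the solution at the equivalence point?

n(HClO) = 0.2767 x 0.02801 = 0.007750 mol; V(LiOH) at equivalence = 0.007750/0.2639 = 0.02937 L.
At equivalence all the acid is converted to ClO-; total volume = 0.02801 + 0.02937 = 0.05738 L, so [ClO-] = 0.007750/0.05738 = 0.1351 M.
Kb = Kw/Ka = 1.0e-14 / 3.0 x 10^-8 = 3.33e-7.
[OH^-] = sqrt(Kb x [ClO-]) = sqrt(3.33e-7 x 0.1351) = 0.000212 M.
pOH = 3.67, so pH = 14.00 - 3.67 = 10.33.

10.33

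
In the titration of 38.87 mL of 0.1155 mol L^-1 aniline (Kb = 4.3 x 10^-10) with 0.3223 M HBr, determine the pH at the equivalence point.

2.85

n(C6H5NH2) = 0.1155 x 0.03887 = 0.004489 mol; V(HBr) at equivalence = 0.004489/0.3223 = 0.01393 L.
At equivalence the base is fully converted to C6H5NH3+; total volume = 0.05280 L, so [C6H5NH3+] = 0.004489/0.05280 = 0.08503 M.
Ka(C6H5NH3+) = Kw/Kb = 1.0e-14 / 4.3 x 10^-10 = 2.33e-5.
[H^+] = sqrt(Ka x [C6H5NH3+]) = sqrt(2.33e-5 x 0.08503) = 0.00141 M.
pH = -log(0.00141) = 2.85.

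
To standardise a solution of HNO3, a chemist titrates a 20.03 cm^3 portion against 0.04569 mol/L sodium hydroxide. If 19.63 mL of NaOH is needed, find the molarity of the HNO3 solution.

0.0448 M

n(NaOH) delivered = 0.04569 x 0.01963 = 0.0008969 mol.
For a 1:1 reaction, n(HNO3) = 0.0008969 mol.
[HNO3] = 0.0008969 mol / 0.02003 L = 0.0448 M.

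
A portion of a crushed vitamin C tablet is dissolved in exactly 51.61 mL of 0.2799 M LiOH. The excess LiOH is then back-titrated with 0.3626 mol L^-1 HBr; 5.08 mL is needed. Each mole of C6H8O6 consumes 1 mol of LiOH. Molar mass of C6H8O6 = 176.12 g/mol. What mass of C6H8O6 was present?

Total n(LiOH) added = 0.2799 x 0.05161 = 0.01445 mol.
n(HBr) used = 0.3626 x 0.005080 = 0.001842 mol, which equals the excess n(LiOH).
So n(LiOH) consumed by the sample = 0.01445 - 0.001842 = 0.01260 mol.
n(C6H8O6) = 0.01260 / 1 = 0.01260 mol.
mass = 0.01260 mol x 176.12 g/mol = 2.22 g.

2.22 g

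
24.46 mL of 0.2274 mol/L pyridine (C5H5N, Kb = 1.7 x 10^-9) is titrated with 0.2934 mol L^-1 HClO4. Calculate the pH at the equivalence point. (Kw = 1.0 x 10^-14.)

n(C5H5N) = 0.2274 x 0.02446 = 0.005562 mol; V(HClO4) at equivalence = 0.005562/0.2934 = 0.01896 L.
At equivalence the base is fully converted to C5H5NH+; total volume = 0.04342 L, so [C5H5NH+] = 0.005562/0.04342 = 0.1281 M.
Ka(C5H5NH+) = Kw/Kb = 1.0e-14 / 1.7 x 10^-9 = 5.88e-6.
[H^+] = sqrt(Ka x [C5H5NH+]) = sqrt(5.88e-6 x 0.1281) = 0.000868 M.
pH = -log(0.000868) = 3.06.

3.06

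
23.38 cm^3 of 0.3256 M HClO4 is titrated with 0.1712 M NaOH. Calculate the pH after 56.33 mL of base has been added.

12.41

n(acid) = 0.3256 x 0.02338 = 0.007613 mol; n(NaOH) added = 0.1712 x 0.05633 = 0.009644 mol.
Base is in excess by 0.009644 - 0.007613 = 0.002031 mol in a total volume of 0.07971 L.
[OH^-] = 0.002031/0.07971 = 0.02548 M, so pOH = 1.59 and pH = 14.00 - 1.59 = 12.41.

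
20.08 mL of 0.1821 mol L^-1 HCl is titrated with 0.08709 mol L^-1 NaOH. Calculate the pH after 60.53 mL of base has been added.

12.30

n(acid) = 0.1821 x 0.02008 = 0.003657 mol; n(NaOH) added = 0.08709 x 0.06053 = 0.005272 mol.
Base is in excess by 0.005272 - 0.003657 = 0.001615 mol in a total volume of 0.08061 L.
[OH^-] = 0.001615/0.08061 = 0.02003 M, so pOH = 1.70 and pH = 14.00 - 1.70 = 12.30.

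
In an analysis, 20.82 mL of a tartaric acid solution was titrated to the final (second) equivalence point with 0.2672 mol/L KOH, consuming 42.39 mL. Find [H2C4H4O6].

n(KOH) = 0.2672 x 0.04239 = 0.01133 mol.
At the final (second) equivalence point, 2 mol OH^- react per mol H2C4H4O6, so n(H2C4H4O6) = 0.01133 / 2 = 0.005663 mol.
[H2C4H4O6] = 0.005663 / 0.02082 L = 0.272 M.

0.272 M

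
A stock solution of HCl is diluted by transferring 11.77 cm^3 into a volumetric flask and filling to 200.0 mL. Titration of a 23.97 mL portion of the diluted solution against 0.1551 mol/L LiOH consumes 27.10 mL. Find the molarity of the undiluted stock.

n(LiOH) = 0.1551 x 0.02710 = 0.004203 mol.
n(HCl) in the aliquot = 0.004203 mol.
[diluted HCl] = 0.004203 / 0.02397 = 0.1754 M.
Dilution factor = 200.0/11.77 = 16.99, so [stock] = 0.1754 x 16.99 = 2.98 M.

2.98 M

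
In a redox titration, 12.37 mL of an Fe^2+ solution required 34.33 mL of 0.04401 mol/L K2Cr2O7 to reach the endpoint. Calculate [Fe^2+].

n(K2Cr2O7) = 0.04401 x 0.03433 = 0.001511 mol.
From the balanced equation, 1 mol K2Cr2O7 reacts with 6 mol Fe^2+, so n(Fe^2+) = 0.001511 x 6/1 = 0.009065 mol.
[Fe^2+] = 0.009065 / 0.01237 L = 0.733 M.

0.733 M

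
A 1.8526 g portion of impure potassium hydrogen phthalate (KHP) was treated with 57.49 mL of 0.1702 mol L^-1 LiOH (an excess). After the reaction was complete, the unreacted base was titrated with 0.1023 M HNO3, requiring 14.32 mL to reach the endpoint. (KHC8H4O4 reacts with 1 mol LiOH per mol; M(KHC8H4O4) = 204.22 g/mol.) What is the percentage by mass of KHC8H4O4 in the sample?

Total n(LiOH) added = 0.1702 x 0.05749 = 0.009785 mol.
n(HNO3) used = 0.1023 x 0.01432 = 0.001465 mol, which equals the excess n(LiOH).
So n(LiOH) consumed by the sample = 0.009785 - 0.001465 = 0.008320 mol.
n(KHC8H4O4) = 0.008320 / 1 = 0.008320 mol.
mass KHC8H4O4 = 0.008320 x 204.22 = 1.699 g, so %KHC8H4O4 = 1.699/1.8526 x 100 = 91.7%.

91.7%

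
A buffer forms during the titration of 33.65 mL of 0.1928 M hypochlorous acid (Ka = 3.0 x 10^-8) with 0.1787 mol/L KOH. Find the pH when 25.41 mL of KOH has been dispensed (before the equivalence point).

Initial n(HClO) = 0.1928 x 0.03365 = 0.006488 mol.
n(KOH) added = 0.1787 x 0.02541 = 0.004541 mol, converting that many moles of HClO to ClO-.
Remaining n(HClO) = 0.001947 mol; n(ClO-) = 0.004541 mol.
By Henderson-Hasselbalch, pH = pKa + log([A^-]/[HA]) = 7.52 + log(0.004541/0.001947) = 7.52 + (+0.37) = 7.89.

7.89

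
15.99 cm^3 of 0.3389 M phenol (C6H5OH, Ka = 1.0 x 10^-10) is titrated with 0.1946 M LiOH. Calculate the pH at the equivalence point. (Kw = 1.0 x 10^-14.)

n(C6H5OH) = 0.3389 x 0.01599 = 0.005419 mol; V(LiOH) at equivalence = 0.005419/0.1946 = 0.02785 L.
At equivalence all the acid is converted to C6H5O-; total volume = 0.01599 + 0.02785 = 0.04384 L, so [C6H5O-] = 0.005419/0.04384 = 0.1236 M.
Kb = Kw/Ka = 1.0e-14 / 1.0 x 10^-10 = 0.000100.
[OH^-] = sqrt(Kb x [C6H5O-]) = sqrt(0.000100 x 0.1236) = 0.00352 M.
pOH = 2.45, so pH = 14.00 - 2.45 = 11.55.

11.55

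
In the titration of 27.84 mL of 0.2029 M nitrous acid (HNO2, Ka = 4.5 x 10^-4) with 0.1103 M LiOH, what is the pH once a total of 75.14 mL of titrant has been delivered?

n(acid) = 0.2029 x 0.02784 = 0.005649 mol; n(LiOH) added = 0.1103 x 0.07514 = 0.008288 mol.
Base is in excess by 0.008288 - 0.005649 = 0.002639 mol in a total volume of 0.1030 L.
[OH^-] = 0.002639/0.1030 = 0.02563 M, so pOH = 1.59 and pH = 14.00 - 1.59 = 12.41.

12.41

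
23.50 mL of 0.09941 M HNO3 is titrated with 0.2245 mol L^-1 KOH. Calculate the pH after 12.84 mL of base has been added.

12.18

n(acid) = 0.09941 x 0.02350 = 0.002336 mol; n(KOH) added = 0.2245 x 0.01284 = 0.002883 mol.
Base is in excess by 0.002883 - 0.002336 = 0.0005464 mol in a total volume of 0.03634 L.
[OH^-] = 0.0005464/0.03634 = 0.01504 M, so pOH = 1.82 and pH = 14.00 - 1.82 = 12.18.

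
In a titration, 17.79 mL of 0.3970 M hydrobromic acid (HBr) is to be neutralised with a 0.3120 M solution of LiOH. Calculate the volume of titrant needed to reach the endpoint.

22.6 mL

n(HBr) = 0.3970 mol/L x 0.01779 L = 0.007063 mol.
At equivalence n(LiOH) = n(HBr) = 0.007063 mol.
V(LiOH) = 0.007063 / 0.3120 = 0.02264 L = 22.6 mL.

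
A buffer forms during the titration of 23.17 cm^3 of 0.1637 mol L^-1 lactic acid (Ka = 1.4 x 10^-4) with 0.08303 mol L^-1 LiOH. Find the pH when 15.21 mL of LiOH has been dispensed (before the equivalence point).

Initial n(HC3H5O3) = 0.1637 x 0.02317 = 0.003793 mol.
n(LiOH) added = 0.08303 x 0.01521 = 0.001263 mol, converting that many moles of HC3H5O3 to C3H5O3-.
Remaining n(HC3H5O3) = 0.002530 mol; n(C3H5O3-) = 0.001263 mol.
By Henderson-Hasselbalch, pH = pKa + log([A^-]/[HA]) = 3.85 + log(0.001263/0.002530) = 3.85 + (-0.30) = 3.55.

3.55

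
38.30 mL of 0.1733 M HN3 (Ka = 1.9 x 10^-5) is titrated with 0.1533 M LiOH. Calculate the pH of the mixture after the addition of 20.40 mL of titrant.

4.67

Initial n(HN3) = 0.1733 x 0.03830 = 0.006637 mol.
n(LiOH) added = 0.1533 x 0.02040 = 0.003127 mol, converting that many moles of HN3 to N3-.
Remaining n(HN3) = 0.003510 mol; n(N3-) = 0.003127 mol.
By Henderson-Hasselbalch, pH = pKa + log([A^-]/[HA]) = 4.72 + log(0.003127/0.003510) = 4.72 + (-0.05) = 4.67.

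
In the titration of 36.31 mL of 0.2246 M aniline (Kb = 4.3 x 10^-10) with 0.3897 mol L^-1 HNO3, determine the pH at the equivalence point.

n(C6H5NH2) = 0.2246 x 0.03631 = 0.008155 mol; V(HNO3) at equivalence = 0.008155/0.3897 = 0.02093 L.
At equivalence the base is fully converted to C6H5NH3+; total volume = 0.05724 L, so [C6H5NH3+] = 0.008155/0.05724 = 0.1425 M.
Ka(C6H5NH3+) = Kw/Kb = 1.0e-14 / 4.3 x 10^-10 = 2.33e-5.
[H^+] = sqrt(Ka x [C6H5NH3+]) = sqrt(2.33e-5 x 0.1425) = 0.00182 M.
pH = -log(0.00182) = 2.74.

2.74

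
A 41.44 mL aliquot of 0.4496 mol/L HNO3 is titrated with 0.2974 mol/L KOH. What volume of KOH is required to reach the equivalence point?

n(HNO3) = 0.4496 mol/L x 0.04144 L = 0.01863 mol.
At equivalence n(KOH) = n(HNO3) = 0.01863 mol.
V(KOH) = 0.01863 / 0.2974 = 0.06265 L = 62.6 mL.

62.6 mL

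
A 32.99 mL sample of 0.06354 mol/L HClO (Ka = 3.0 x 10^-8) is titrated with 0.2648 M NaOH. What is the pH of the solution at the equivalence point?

n(HClO) = 0.06354 x 0.03299 = 0.002096 mol; V(NaOH) at equivalence = 0.002096/0.2648 = 0.007916 L.
At equivalence all the acid is converted to ClO-; total volume = 0.03299 + 0.007916 = 0.04091 L, so [ClO-] = 0.002096/0.04091 = 0.05124 M.
Kb = Kw/Ka = 1.0e-14 / 3.0 x 10^-8 = 3.33e-7.
[OH^-] = sqrt(Kb x [ClO-]) = sqrt(3.33e-7 x 0.05124) = 0.000131 M.
pOH = 3.88, so pH = 14.00 - 3.88 = 10.12.

10.12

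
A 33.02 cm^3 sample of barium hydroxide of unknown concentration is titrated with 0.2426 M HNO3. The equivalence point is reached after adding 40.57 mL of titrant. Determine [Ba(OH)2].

0.149 M

n(HNO3) delivered = 0.2426 x 0.04057 = 0.009842 mol.
The reaction is 1 Ba(OH)2 + 2 HNO3, so n(Ba(OH)2) = 0.009842 x 1/2 = 0.004921 mol.
[Ba(OH)2] = 0.004921 mol / 0.03302 L = 0.149 M.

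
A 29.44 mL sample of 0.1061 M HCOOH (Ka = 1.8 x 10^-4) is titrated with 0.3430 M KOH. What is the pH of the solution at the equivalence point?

8.33

n(HCOOH) = 0.1061 x 0.02944 = 0.003124 mol; V(KOH) at equivalence = 0.003124/0.3430 = 0.009107 L.
At equivalence all the acid is converted to HCOO-; total volume = 0.02944 + 0.009107 = 0.03855 L, so [HCOO-] = 0.003124/0.03855 = 0.08103 M.
Kb = Kw/Ka = 1.0e-14 / 1.8 x 10^-4 = 5.56e-11.
[OH^-] = sqrt(Kb x [HCOO-]) = sqrt(5.56e-11 x 0.08103) = 2.12e-6 M.
pOH = 5.67, so pH = 14.00 - 5.67 = 8.33.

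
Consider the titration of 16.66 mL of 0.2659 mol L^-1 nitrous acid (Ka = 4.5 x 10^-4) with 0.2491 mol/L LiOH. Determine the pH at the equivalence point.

n(HNO2) = 0.2659 x 0.01666 = 0.004430 mol; V(LiOH) at equivalence = 0.004430/0.2491 = 0.01778 L.
At equivalence all the acid is converted to NO2-; total volume = 0.01666 + 0.01778 = 0.03444 L, so [NO2-] = 0.004430/0.03444 = 0.1286 M.
Kb = Kw/Ka = 1.0e-14 / 4.5 x 10^-4 = 2.22e-11.
[OH^-] = sqrt(Kb x [NO2-]) = sqrt(2.22e-11 x 0.1286) = 1.69e-6 M.
pOH = 5.77, so pH = 14.00 - 5.77 = 8.23.

8.23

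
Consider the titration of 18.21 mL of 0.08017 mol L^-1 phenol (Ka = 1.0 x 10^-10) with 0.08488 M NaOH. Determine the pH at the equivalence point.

n(C6H5OH) = 0.08017 x 0.01821 = 0.001460 mol; V(NaOH) at equivalence = 0.001460/0.08488 = 0.01720 L.
At equivalence all the acid is converted to C6H5O-; total volume = 0.01821 + 0.01720 = 0.03541 L, so [C6H5O-] = 0.001460/0.03541 = 0.04123 M.
Kb = Kw/Ka = 1.0e-14 / 1.0 x 10^-10 = 0.000100.
[OH^-] = sqrt(Kb x [C6H5O-]) = sqrt(0.000100 x 0.04123) = 0.00203 M.
pOH = 2.69, so pH = 14.00 - 2.69 = 11.31.

11.31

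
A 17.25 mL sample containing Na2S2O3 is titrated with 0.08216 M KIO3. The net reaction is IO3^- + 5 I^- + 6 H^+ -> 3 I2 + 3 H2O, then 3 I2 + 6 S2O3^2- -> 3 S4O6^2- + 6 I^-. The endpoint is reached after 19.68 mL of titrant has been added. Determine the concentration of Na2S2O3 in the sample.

0.562 M

n(KIO3) = 0.08216 x 0.01968 = 0.001617 mol.
From the balanced equation, 1 mol KIO3 reacts with 6 mol Na2S2O3, so n(Na2S2O3) = 0.001617 x 6/1 = 0.009701 mol.
[Na2S2O3] = 0.009701 / 0.01725 L = 0.562 M.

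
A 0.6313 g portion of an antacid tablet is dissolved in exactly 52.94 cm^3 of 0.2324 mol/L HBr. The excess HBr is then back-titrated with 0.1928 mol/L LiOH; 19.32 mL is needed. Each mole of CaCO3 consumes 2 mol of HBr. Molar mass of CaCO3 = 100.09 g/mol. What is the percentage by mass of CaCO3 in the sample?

68.0%

Total n(HBr) added = 0.2324 x 0.05294 = 0.01230 mol.
n(LiOH) used = 0.1928 x 0.01932 = 0.003725 mol, which equals the excess n(HBr).
So n(HBr) consumed by the sample = 0.01230 - 0.003725 = 0.008578 mol.
n(CaCO3) = 0.008578 / 2 = 0.004289 mol.
mass CaCO3 = 0.004289 x 100.09 = 0.4293 g, so %CaCO3 = 0.4293/0.6313 x 100 = 68.0%.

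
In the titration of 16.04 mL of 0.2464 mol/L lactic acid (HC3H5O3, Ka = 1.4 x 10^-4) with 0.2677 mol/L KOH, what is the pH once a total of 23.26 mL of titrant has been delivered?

12.76

n(acid) = 0.2464 x 0.01604 = 0.003952 mol; n(KOH) added = 0.2677 x 0.02326 = 0.006227 mol.
Base is in excess by 0.006227 - 0.003952 = 0.002274 mol in a total volume of 0.03930 L.
[OH^-] = 0.002274/0.03930 = 0.05787 M, so pOH = 1.24 and pH = 14.00 - 1.24 = 12.76.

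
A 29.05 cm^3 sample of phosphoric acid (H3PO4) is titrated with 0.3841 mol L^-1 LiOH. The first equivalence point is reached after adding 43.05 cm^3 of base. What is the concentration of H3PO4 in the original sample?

n(LiOH) = 0.3841 x 0.04305 = 0.01654 mol.
At the first equivalence point, 1 mol OH^- react per mol H3PO4, so n(H3PO4) = 0.01654 / 1 = 0.01654 mol.
[H3PO4] = 0.01654 / 0.02905 L = 0.569 M.

0.569 M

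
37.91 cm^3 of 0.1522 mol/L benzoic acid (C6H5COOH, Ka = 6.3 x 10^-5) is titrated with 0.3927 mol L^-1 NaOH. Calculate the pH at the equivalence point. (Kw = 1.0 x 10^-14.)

n(C6H5COOH) = 0.1522 x 0.03791 = 0.005770 mol; V(NaOH) at equivalence = 0.005770/0.3927 = 0.01469 L.
At equivalence all the acid is converted to C6H5COO-; total volume = 0.03791 + 0.01469 = 0.05260 L, so [C6H5COO-] = 0.005770/0.05260 = 0.1097 M.
Kb = Kw/Ka = 1.0e-14 / 6.3 x 10^-5 = 1.59e-10.
[OH^-] = sqrt(Kb x [C6H5COO-]) = sqrt(1.59e-10 x 0.1097) = 4.17e-6 M.
pOH = 5.38, so pH = 14.00 - 5.38 = 8.62.

8.62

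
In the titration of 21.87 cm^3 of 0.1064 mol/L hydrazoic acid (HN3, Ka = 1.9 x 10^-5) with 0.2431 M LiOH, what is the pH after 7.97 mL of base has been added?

Initial n(HN3) = 0.1064 x 0.02187 = 0.002327 mol.
n(LiOH) added = 0.2431 x 0.007970 = 0.001938 mol, converting that many moles of HN3 to N3-.
Remaining n(HN3) = 0.0003895 mol; n(N3-) = 0.001938 mol.
By Henderson-Hasselbalch, pH = pKa + log([A^-]/[HA]) = 4.72 + log(0.001938/0.0003895) = 4.72 + (+0.70) = 5.42.

5.42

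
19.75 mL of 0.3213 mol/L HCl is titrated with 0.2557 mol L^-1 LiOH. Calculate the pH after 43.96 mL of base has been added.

n(acid) = 0.3213 x 0.01975 = 0.006346 mol; n(LiOH) added = 0.2557 x 0.04396 = 0.01124 mol.
Base is in excess by 0.01124 - 0.006346 = 0.004895 mol in a total volume of 0.06371 L.
[OH^-] = 0.004895/0.06371 = 0.07683 M, so pOH = 1.11 and pH = 14.00 - 1.11 = 12.89.

12.89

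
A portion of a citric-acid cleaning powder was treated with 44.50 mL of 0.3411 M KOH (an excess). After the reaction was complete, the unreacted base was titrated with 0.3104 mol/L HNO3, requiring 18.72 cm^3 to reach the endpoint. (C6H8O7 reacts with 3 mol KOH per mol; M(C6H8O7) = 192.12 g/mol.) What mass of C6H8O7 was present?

Total n(KOH) added = 0.3411 x 0.04450 = 0.01518 mol.
n(HNO3) used = 0.3104 x 0.01872 = 0.005811 mol, which equals the excess n(KOH).
So n(KOH) consumed by the sample = 0.01518 - 0.005811 = 0.009368 mol.
n(C6H8O7) = 0.009368 / 3 = 0.003123 mol.
mass = 0.003123 mol x 192.12 g/mol = 0.600 g.

0.600 g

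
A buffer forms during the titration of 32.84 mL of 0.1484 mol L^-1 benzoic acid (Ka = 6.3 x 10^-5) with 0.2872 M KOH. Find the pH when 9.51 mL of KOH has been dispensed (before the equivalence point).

Initial n(C6H5COOH) = 0.1484 x 0.03284 = 0.004873 mol.
n(KOH) added = 0.2872 x 0.009510 = 0.002731 mol, converting that many moles of C6H5COOH to C6H5COO-.
Remaining n(C6H5COOH) = 0.002142 mol; n(C6H5COO-) = 0.002731 mol.
By Henderson-Hasselbalch, pH = pKa + log([A^-]/[HA]) = 4.20 + log(0.002731/0.002142) = 4.20 + (+0.11) = 4.31.

4.31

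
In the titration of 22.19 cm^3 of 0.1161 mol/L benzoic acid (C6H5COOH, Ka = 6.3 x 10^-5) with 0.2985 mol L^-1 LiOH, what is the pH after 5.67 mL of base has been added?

Initial n(C6H5COOH) = 0.1161 x 0.02219 = 0.002576 mol.
n(LiOH) added = 0.2985 x 0.005670 = 0.001692 mol, converting that many moles of C6H5COOH to C6H5COO-.
Remaining n(C6H5COOH) = 0.0008838 mol; n(C6H5COO-) = 0.001692 mol.
By Henderson-Hasselbalch, pH = pKa + log([A^-]/[HA]) = 4.20 + log(0.001692/0.0008838) = 4.20 + (+0.28) = 4.48.

4.48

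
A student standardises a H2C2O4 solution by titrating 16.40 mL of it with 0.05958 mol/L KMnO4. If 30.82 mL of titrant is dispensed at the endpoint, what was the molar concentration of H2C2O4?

0.280 M

n(KMnO4) = 0.05958 x 0.03082 = 0.001836 mol.
From the balanced equation, 2 mol KMnO4 reacts with 5 mol H2C2O4, so n(H2C2O4) = 0.001836 x 5/2 = 0.004591 mol.
[H2C2O4] = 0.004591 / 0.01640 L = 0.280 M.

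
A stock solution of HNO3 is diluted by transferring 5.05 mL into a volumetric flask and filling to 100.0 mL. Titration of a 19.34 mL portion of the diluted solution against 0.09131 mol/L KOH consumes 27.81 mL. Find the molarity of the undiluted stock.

2.60 M

n(KOH) = 0.09131 x 0.02781 = 0.002539 mol.
n(HNO3) in the aliquot = 0.002539 mol.
[diluted HNO3] = 0.002539 / 0.01934 = 0.1313 M.
Dilution factor = 100.0/5.050 = 19.80, so [stock] = 0.1313 x 19.80 = 2.60 M.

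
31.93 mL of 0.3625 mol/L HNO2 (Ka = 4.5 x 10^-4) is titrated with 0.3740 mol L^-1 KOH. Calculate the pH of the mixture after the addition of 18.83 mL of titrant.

Initial n(HNO2) = 0.3625 x 0.03193 = 0.01157 mol.
n(KOH) added = 0.3740 x 0.01883 = 0.007042 mol, converting that many moles of HNO2 to NO2-.
Remaining n(HNO2) = 0.004532 mol; n(NO2-) = 0.007042 mol.
By Henderson-Hasselbalch, pH = pKa + log([A^-]/[HA]) = 3.35 + log(0.007042/0.004532) = 3.35 + (+0.19) = 3.54.

3.54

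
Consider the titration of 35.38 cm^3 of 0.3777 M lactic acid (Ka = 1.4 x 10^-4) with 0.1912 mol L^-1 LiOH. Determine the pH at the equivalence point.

8.48

n(HC3H5O3) = 0.3777 x 0.03538 = 0.01336 mol; V(LiOH) at equivalence = 0.01336/0.1912 = 0.06989 L.
At equivalence all the acid is converted to C3H5O3-; total volume = 0.03538 + 0.06989 = 0.1053 L, so [C3H5O3-] = 0.01336/0.1053 = 0.1269 M.
Kb = Kw/Ka = 1.0e-14 / 1.4 x 10^-4 = 7.14e-11.
[OH^-] = sqrt(Kb x [C3H5O3-]) = sqrt(7.14e-11 x 0.1269) = 3.01e-6 M.
pOH = 5.52, so pH = 14.00 - 5.52 = 8.48.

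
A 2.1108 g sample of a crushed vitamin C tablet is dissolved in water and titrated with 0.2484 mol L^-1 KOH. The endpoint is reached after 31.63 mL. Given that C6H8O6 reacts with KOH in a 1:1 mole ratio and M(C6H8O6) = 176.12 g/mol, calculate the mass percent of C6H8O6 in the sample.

65.6%

n(KOH) = 0.2484 x 0.03163 = 0.007857 mol.
n(C6H8O6) = 0.007857 / 1 = 0.007857 mol.
mass of C6H8O6 = 0.007857 x 176.12 = 1.384 g.
% purity = 1.384 / 2.1108 x 100 = 65.6%.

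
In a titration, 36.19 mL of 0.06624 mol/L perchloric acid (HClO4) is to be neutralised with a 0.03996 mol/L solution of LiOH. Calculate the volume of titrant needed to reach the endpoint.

60.0 mL

n(HClO4) = 0.06624 mol/L x 0.03619 L = 0.002397 mol.
At equivalence n(LiOH) = n(HClO4) = 0.002397 mol.
V(LiOH) = 0.002397 / 0.03996 = 0.05999 L = 60.0 mL.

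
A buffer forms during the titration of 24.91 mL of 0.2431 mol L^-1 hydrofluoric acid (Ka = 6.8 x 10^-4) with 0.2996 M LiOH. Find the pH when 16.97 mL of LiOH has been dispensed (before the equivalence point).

Initial n(HF) = 0.2431 x 0.02491 = 0.006056 mol.
n(LiOH) added = 0.2996 x 0.01697 = 0.005084 mol, converting that many moles of HF to F-.
Remaining n(HF) = 0.0009714 mol; n(F-) = 0.005084 mol.
By Henderson-Hasselbalch, pH = pKa + log([A^-]/[HA]) = 3.17 + log(0.005084/0.0009714) = 3.17 + (+0.72) = 3.89.

3.89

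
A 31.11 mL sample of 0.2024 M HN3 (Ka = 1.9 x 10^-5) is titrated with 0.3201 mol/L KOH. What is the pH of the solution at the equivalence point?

n(HN3) = 0.2024 x 0.03111 = 0.006297 mol; V(KOH) at equivalence = 0.006297/0.3201 = 0.01967 L.
At equivalence all the acid is converted to N3-; total volume = 0.03111 + 0.01967 = 0.05078 L, so [N3-] = 0.006297/0.05078 = 0.1240 M.
Kb = Kw/Ka = 1.0e-14 / 1.9 x 10^-5 = 5.26e-10.
[OH^-] = sqrt(Kb x [N3-]) = sqrt(5.26e-10 x 0.1240) = 8.08e-6 M.
pOH = 5.09, so pH = 14.00 - 5.09 = 8.91.

8.91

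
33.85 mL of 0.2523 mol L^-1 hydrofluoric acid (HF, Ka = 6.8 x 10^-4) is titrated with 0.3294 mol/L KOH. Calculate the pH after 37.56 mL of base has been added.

n(acid) = 0.2523 x 0.03385 = 0.008540 mol; n(KOH) added = 0.3294 x 0.03756 = 0.01237 mol.
Base is in excess by 0.01237 - 0.008540 = 0.003832 mol in a total volume of 0.07141 L.
[OH^-] = 0.003832/0.07141 = 0.05366 M, so pOH = 1.27 and pH = 14.00 - 1.27 = 12.73.

12.73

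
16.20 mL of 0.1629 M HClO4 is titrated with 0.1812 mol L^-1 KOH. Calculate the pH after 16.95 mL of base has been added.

n(acid) = 0.1629 x 0.01620 = 0.002639 mol; n(KOH) added = 0.1812 x 0.01695 = 0.003071 mol.
Base is in excess by 0.003071 - 0.002639 = 0.0004324 mol in a total volume of 0.03315 L.
[OH^-] = 0.0004324/0.03315 = 0.01304 M, so pOH = 1.88 and pH = 14.00 - 1.88 = 12.12.

12.12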